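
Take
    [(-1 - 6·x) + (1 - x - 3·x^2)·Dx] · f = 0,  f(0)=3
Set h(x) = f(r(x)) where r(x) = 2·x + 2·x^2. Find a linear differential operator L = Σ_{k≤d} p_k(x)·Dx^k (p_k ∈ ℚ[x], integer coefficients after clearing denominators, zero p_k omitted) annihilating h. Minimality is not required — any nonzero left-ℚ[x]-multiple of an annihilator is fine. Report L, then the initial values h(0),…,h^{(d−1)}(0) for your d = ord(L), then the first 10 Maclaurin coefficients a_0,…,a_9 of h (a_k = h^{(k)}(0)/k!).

f: a_k = 3, 3, 12, 21, 57, 120, 291, 651, 1524, 3477, …
h₀=f(r): pull back L_f along r ⇒ L₀.
L = (2 + 28·x + 72·x^2 + 48·x^3) + (-1 + 2·x + 14·x^2 + 24·x^3 + 12·x^4)·Dx  (order 1).
h: a_k = 3, 6, 54, 264, 1464, 7992, 43464, 237120, 1292112, 7042944, …
ICs: h(0) = 3.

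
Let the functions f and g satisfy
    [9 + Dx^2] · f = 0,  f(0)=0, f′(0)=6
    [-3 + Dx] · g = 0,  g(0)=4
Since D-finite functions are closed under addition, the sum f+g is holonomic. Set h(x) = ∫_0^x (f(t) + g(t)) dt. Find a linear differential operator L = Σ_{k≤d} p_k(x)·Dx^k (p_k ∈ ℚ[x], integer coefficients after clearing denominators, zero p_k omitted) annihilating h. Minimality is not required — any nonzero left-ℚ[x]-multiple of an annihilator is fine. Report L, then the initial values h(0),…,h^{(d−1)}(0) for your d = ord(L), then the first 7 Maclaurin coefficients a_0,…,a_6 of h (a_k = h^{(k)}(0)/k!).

L = -27·Dx + 9·Dx^2 - 3·Dx^3 + Dx^4  (order 4).
h: a_k = 0, 4, 9, 6, 9/4, 27/10, 81/40, …
ICs: h(0) = 0, h′(0) = 4, h′′(0) = 18, h′′′(0) = 36.

f: a_k = 0, 6, 0, -9, 0, 81/20, 0, …
g: a_k = 4, 12, 18, 18, 27/2, 81/10, 81/20, …
h₀=f+g: left-lcm gives L₀, ord ≤ 3.
h=∫h₀ ⇒ L = L₀·Dx.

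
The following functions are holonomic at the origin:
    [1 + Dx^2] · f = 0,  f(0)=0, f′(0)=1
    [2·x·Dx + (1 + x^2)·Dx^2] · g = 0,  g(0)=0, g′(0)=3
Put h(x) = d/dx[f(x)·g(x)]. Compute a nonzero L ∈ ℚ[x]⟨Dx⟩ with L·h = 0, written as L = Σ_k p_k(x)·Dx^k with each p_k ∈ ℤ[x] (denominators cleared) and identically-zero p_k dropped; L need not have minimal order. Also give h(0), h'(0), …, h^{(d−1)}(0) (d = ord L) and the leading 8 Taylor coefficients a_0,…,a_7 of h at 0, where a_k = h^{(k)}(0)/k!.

f: a_k = 0, 1, 0, -1/6, 0, 1/120, 0, -1/5040, …
g: a_k = 0, 3, 0, -1, 0, 3/5, 0, -3/7, …
f·g: L₀ = L_f ⊗_s L_g, ord ≤ 2·2.
Derive L from L₀ (diff closure).
L = (110 + 294·x^2 + 461·x^4 + 96·x^6 + 12·x^8 + 2·x^10 + x^12) + (68·x + 284·x^3 + 280·x^5 + 80·x^7 + 20·x^9 + 4·x^11)·Dx + (120 + 340·x^2 + 534·x^4 + 148·x^6 + 32·x^8 + 8·x^10 + 2·x^12)·Dx^2 + (68·x + 284·x^3 + 280·x^5 + 80·x^7 + 20·x^9 + 4·x^11)·Dx^3 + (10 + 46·x^2 + 73·x^4 + 52·x^6 + 20·x^8 + 6·x^10 + x^12)·Dx^4  (order 4).
h: a_k = 0, 6, 0, -6, 0, 19/4, 0, -43/10, …
ICs: h(0) = 0, h′(0) = 6, h′′(0) = 0, h′′′(0) = -36.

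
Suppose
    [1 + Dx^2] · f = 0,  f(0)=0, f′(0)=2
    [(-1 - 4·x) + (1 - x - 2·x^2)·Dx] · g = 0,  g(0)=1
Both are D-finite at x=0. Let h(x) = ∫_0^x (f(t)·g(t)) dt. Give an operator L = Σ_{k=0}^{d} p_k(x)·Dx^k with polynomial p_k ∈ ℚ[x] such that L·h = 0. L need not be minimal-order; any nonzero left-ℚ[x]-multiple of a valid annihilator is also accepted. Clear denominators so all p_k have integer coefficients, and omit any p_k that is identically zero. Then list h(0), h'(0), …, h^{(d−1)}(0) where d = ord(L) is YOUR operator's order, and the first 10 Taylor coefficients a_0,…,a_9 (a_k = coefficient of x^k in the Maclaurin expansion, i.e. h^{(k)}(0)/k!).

L = (3 + x + 2·x^2)·Dx + (2 + 8·x)·Dx^2 + (-1 + x + 2·x^2)·Dx^3  (order 3).
h: a_k = 0, 0, 1, 2/3, 17/12, 29/15, 1261/360, 807/140, 41521/4032, 410969/22680, …
ICs: h(0) = 0, h′(0) = 0, h′′(0) = 2.

f: a_k = 0, 2, 0, -1/3, 0, 1/60, 0, -1/2520, 0, 1/181440, …
g: a_k = 1, 1, 3, 5, 11, 21, 43, 85, 171, 341, …
L₀ := L_f ⊗_s L_g (sym. prod.), ord ≤ 2.
h=∫₀ˣh₀: take L = L₀·Dx.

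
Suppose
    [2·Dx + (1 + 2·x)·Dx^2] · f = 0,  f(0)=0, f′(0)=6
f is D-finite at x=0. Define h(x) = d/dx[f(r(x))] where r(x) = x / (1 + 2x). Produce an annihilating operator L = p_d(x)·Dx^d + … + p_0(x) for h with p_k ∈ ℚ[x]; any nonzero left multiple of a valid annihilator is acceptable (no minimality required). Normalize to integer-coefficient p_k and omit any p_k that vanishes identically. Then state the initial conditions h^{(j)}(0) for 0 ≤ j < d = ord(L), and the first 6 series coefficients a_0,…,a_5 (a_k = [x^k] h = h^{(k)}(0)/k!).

f: a_k = 0, 6, -6, 8, -12, 96/5, …
Substitute x→r, Dx→(1/r')Dx; clear ⇒ L₀.
Derive L from L₀ (diff closure).
L = (6 + 16·x) + (1 + 6·x + 8·x^2)·Dx  (order 1).
h: a_k = 6, -36, 168, -720, 2976, -12096, …
ICs: h(0) = 6.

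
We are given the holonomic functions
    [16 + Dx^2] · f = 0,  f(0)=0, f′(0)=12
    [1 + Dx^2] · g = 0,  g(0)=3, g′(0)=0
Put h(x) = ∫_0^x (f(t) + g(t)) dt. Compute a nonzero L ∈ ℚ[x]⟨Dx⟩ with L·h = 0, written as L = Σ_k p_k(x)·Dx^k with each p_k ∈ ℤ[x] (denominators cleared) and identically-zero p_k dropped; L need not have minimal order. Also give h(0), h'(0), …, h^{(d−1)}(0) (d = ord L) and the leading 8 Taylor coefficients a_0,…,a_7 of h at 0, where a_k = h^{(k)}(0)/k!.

f: a_k = 0, 12, 0, -32, 0, 128/5, 0, -1024/105, …
g: a_k = 3, 0, -3/2, 0, 1/8, 0, -1/240, 0, …
Weyl lclm of L_f,L_g ⇒ L₀ (ord ≤ 4).
h=∫h₀ ⇒ L = L₀·Dx.
L = 16·Dx + 17·Dx^3 + Dx^5  (order 5).
h: a_k = 0, 3, 6, -1/2, -8, 1/40, 64/15, -1/1680, …
ICs: h(0) = 0, h′(0) = 3, h′′(0) = 12, h′′′(0) = -3, h′′′′(0) = -192.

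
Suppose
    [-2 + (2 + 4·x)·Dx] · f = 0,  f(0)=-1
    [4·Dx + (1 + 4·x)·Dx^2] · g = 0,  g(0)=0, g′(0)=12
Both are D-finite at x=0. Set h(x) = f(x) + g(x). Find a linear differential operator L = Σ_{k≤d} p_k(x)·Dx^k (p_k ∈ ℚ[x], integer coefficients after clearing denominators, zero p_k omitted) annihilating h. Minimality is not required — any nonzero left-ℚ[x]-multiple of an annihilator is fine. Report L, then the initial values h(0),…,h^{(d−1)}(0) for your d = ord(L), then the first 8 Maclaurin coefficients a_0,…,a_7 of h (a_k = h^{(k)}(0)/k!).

f: a_k = -1, -1, 1/2, -1/2, 5/8, -7/8, 21/16, -33/16, …
g: a_k = 0, 12, -24, 64, -192, 3072/5, -2048, 49152/7, …
Weyl lclm of L_f,L_g ⇒ L₀ (ord ≤ 3).
L = (20 + 16·x)·Dx + (29 + 104·x + 80·x^2)·Dx^2 + (3 + 22·x + 48·x^2 + 32·x^3)·Dx^3  (order 3).
h: a_k = -1, 11, -47/2, 127/2, -1531/8, 24541/40, -32747/16, 786201/112, …
ICs: h(0) = -1, h′(0) = 11, h′′(0) = -47.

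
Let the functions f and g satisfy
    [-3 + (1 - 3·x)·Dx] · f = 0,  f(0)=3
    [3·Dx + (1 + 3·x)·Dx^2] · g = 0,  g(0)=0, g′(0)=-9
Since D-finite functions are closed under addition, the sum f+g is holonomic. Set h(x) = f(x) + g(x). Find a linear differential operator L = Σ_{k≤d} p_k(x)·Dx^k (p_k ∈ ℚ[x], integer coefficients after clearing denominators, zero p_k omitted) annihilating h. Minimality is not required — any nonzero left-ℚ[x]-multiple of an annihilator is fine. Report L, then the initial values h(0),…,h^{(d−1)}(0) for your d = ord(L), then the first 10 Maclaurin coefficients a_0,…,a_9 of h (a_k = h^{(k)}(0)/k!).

L = (30 + 18·x)·Dx + (4 + 48·x + 36·x^2)·Dx^2 + (-1 - x + 9·x^2 + 9·x^3)·Dx^3  (order 3).
h: a_k = 3, 0, 81/2, 54, 1215/4, 2916/5, 5103/2, 39366/7, 177147/8, 52488, …
ICs: h(0) = 3, h′(0) = 0, h′′(0) = 81.

f: a_k = 3, 9, 27, 81, 243, 729, 2187, 6561, 19683, 59049, …
g: a_k = 0, -9, 27/2, -27, 243/4, -729/5, 729/2, -6561/7, 19683/8, -6561, …
L₀ := lclm(L_f,L_g); ord L₀ ≤ 1+2.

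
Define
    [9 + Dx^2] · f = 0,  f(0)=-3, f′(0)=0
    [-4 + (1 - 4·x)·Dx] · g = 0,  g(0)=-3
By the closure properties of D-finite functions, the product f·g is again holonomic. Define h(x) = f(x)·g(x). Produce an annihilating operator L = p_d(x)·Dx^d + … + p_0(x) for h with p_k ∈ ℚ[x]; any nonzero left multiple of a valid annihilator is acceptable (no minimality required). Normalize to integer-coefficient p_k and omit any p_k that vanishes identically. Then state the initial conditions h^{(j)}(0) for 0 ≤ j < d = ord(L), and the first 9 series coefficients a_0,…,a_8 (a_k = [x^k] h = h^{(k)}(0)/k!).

f: a_k = -3, 0, 27/2, 0, -81/8, 0, 243/80, 0, -2187/4480, …
g: a_k = -3, -12, -48, -192, -768, -3072, -12288, -49152, -196608, …
Product ⇒ symmetric product L₀, ord ≤ 2.
L = (-9 + 36·x) + 8·Dx + (-1 + 4·x)·Dx^2  (order 2).
h: a_k = 9, 36, 207/2, 414, 13491/8, 13491/2, 2157831/80, 2157831/20, 1933423137/4480, …
ICs: h(0) = 9, h′(0) = 36.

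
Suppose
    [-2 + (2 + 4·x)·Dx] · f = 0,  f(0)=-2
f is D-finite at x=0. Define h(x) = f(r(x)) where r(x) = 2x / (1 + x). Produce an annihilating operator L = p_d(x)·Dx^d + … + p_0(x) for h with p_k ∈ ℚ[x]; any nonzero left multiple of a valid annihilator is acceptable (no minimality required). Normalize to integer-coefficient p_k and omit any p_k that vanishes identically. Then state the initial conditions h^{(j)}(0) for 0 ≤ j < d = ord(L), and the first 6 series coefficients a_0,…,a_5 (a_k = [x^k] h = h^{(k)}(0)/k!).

f: a_k = -2, -2, 1, -1, 5/4, -7/4, …
L₀ from L_f via x↦r, Dx↦r'^{-1}Dx.
L = -2 + (1 + 6·x + 5·x^2)·Dx  (order 1).
h: a_k = -2, -4, 8, -20, 60, -204, …
ICs: h(0) = -2.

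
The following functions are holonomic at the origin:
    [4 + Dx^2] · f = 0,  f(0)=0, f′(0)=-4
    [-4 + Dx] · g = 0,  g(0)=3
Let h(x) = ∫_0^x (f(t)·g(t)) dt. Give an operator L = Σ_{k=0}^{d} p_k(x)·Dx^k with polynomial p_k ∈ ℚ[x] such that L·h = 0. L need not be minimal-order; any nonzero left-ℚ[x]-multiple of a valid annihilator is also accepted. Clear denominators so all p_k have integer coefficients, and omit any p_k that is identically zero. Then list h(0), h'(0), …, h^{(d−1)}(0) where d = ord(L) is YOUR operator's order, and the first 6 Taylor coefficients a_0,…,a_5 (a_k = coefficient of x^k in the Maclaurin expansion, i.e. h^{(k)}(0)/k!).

L = 20·Dx - 8·Dx^2 + Dx^3  (order 3).
h: a_k = 0, 0, -6, -16, -22, -96/5, …
ICs: h(0) = 0, h′(0) = 0, h′′(0) = -12.

f: a_k = 0, -4, 0, 8/3, 0, -8/15, …
g: a_k = 3, 12, 24, 32, 32, 128/5, …
Sym-product of L_f,L_g gives L₀ (≤ ord 2).
∫: right-multiply L₀ by Dx.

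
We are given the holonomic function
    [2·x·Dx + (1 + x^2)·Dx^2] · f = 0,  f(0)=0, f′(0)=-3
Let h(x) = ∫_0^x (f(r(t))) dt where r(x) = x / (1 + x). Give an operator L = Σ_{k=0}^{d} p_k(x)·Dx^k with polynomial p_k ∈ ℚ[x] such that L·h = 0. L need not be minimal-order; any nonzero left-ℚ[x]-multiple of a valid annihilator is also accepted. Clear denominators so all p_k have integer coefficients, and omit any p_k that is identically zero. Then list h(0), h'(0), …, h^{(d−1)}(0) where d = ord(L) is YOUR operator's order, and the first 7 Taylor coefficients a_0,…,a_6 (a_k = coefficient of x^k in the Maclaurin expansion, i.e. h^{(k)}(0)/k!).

L = (2 + 4·x)·Dx^2 + (1 + 2·x + 2·x^2)·Dx^3  (order 3).
h: a_k = 0, 0, -3/2, 1, -1/2, 0, 2/5, …
ICs: h(0) = 0, h′(0) = 0, h′′(0) = -3.

f: a_k = 0, -3, 0, 1, 0, -3/5, 0, …
Change of var in L_f (x↦r) gives L₀.
h=∫₀ˣh₀: take L = L₀·Dx.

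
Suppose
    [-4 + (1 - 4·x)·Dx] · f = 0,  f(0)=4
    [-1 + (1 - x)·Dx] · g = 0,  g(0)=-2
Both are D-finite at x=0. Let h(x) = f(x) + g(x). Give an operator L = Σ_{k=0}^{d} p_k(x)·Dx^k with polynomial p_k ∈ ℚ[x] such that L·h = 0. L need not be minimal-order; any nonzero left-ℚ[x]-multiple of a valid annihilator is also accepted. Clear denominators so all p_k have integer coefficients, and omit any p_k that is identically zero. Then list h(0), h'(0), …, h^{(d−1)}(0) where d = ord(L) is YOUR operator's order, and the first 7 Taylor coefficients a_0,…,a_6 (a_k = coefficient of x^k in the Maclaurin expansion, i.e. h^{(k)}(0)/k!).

f: a_k = 4, 16, 64, 256, 1024, 4096, 16384, …
g: a_k = -2, -2, -2, -2, -2, -2, -2, …
Weyl lclm of L_f,L_g ⇒ L₀ (ord ≤ 2).
L = -8 + (10 - 16·x)·Dx + (-1 + 5·x - 4·x^2)·Dx^2  (order 2).
h: a_k = 2, 14, 62, 254, 1022, 4094, 16382, …
ICs: h(0) = 2, h′(0) = 14.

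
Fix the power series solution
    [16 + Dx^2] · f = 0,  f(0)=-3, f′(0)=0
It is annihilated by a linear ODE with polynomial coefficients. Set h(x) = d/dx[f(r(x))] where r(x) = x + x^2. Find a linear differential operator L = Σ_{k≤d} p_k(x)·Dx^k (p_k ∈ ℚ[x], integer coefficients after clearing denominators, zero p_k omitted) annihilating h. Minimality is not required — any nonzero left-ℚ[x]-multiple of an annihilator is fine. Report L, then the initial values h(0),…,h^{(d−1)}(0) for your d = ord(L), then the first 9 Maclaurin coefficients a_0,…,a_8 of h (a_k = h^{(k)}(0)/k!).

L = (28 + 128·x + 384·x^2 + 512·x^3 + 256·x^4) + (-6 - 12·x)·Dx + (1 + 4·x + 4·x^2)·Dx^2  (order 2).
h: a_k = 0, 48, 144, -32, -640, -5248/5, -896/5, 184064/105, 95232/35, …
ICs: h(0) = 0, h′(0) = 48.

f: a_k = -3, 0, 24, 0, -32, 0, 256/15, 0, -512/105, …
L₀ from L_f via x↦r, Dx↦r'^{-1}Dx.
Differentiate: ansatz ord ≤ ord L₀ ⇒ L.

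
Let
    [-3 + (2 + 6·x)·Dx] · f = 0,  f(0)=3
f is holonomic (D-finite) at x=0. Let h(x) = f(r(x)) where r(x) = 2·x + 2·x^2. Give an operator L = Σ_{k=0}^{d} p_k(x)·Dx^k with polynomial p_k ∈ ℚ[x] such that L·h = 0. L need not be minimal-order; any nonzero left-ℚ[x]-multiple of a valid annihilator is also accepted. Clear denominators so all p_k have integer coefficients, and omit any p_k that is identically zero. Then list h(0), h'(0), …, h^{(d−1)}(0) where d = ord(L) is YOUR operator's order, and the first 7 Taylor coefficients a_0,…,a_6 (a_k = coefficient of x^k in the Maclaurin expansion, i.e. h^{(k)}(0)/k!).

f: a_k = 3, 9/2, -27/8, 81/16, -1215/128, 5103/256, -45927/1024, …
h₀=f(r): pull back L_f along r ⇒ L₀.
L = (-3 - 6·x) + (1 + 6·x + 6·x^2)·Dx  (order 1).
h: a_k = 3, 9, -9/2, 27/2, -351/8, 1215/8, -8829/16, …
ICs: h(0) = 3.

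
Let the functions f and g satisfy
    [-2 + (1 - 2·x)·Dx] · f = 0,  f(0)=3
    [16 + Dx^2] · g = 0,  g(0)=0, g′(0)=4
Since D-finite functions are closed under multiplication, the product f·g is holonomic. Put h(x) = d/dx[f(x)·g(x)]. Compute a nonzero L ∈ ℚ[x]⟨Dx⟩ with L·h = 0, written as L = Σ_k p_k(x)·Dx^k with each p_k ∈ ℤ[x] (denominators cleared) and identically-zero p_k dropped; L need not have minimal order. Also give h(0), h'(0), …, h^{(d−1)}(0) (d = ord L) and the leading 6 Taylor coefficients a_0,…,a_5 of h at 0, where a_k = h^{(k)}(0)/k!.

L = (8 - 64·x + 64·x^2) + (-4 + 8·x)·Dx + (1 - 4·x + 4·x^2)·Dx^2  (order 2).
h: a_k = 12, 48, 48, 128, 448, 5376/5, …
ICs: h(0) = 12, h′(0) = 48.

f: a_k = 3, 6, 12, 24, 48, 96, …
g: a_k = 0, 4, 0, -32/3, 0, 128/15, …
f·g: L₀ = L_f ⊗_s L_g, ord ≤ 1·2.
Derive L from L₀ (diff closure).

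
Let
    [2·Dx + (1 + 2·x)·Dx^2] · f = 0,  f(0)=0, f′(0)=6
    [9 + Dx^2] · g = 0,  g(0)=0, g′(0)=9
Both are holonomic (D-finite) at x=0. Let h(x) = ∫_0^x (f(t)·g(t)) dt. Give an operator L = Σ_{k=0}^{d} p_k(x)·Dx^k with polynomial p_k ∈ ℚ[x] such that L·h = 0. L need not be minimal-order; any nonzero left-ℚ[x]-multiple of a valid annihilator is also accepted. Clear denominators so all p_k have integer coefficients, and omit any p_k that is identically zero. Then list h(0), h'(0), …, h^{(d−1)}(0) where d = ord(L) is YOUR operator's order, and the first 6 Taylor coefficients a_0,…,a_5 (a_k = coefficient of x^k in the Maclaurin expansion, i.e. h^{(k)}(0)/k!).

L = (63 + 1053·x + 3969·x^2 + 5832·x^3 + 2916·x^4)·Dx + (63 + 450·x + 972·x^2 + 648·x^3)·Dx^2 + (25 + 270·x + 918·x^2 + 1296·x^3 + 648·x^4)·Dx^3 + (7 + 50·x + 108·x^2 + 72·x^3)·Dx^4 + (2 + 17·x + 53·x^2 + 72·x^3 + 36·x^4)·Dx^5  (order 5).
h: a_k = 0, 0, 0, 18, -27/2, -9/5, …
ICs: h(0) = 0, h′(0) = 0, h′′(0) = 0, h′′′(0) = 108, h′′′′(0) = -324.

f: a_k = 0, 6, -6, 8, -12, 96/5, …
g: a_k = 0, 9, 0, -27/2, 0, 243/40, …
h₀=f·g: eliminate ⇒ L₀, order ≤ 2·2.
h=∫₀ˣh₀: take L = L₀·Dx.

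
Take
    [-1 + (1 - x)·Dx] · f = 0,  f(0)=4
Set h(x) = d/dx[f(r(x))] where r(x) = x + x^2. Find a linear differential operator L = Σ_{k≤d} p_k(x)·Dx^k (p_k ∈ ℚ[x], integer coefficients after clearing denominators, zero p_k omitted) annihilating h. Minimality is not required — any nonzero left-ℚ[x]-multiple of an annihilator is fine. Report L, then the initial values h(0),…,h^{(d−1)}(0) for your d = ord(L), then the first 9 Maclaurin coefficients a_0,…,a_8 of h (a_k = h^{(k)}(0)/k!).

f: a_k = 4, 4, 4, 4, 4, 4, 4, 4, 4, …
f∘r: x↦r, Dx↦Dx/r' in L_f ⇒ L₀.
Derive L from L₀ (diff closure).
L = (4 + 6·x + 6·x^2) + (-1 - x + 3·x^2 + 2·x^3)·Dx  (order 1).
h: a_k = 4, 16, 36, 80, 160, 312, 588, 1088, 1980, …
ICs: h(0) = 4.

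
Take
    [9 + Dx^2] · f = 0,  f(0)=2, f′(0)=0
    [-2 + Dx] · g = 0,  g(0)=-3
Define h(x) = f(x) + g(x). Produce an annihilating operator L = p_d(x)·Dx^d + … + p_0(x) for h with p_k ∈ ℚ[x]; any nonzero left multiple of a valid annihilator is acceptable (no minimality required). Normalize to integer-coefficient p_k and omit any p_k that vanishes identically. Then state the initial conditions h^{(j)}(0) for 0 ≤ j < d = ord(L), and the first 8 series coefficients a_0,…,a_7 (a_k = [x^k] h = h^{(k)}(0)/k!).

f: a_k = 2, 0, -9, 0, 27/4, 0, -81/40, 0, …
g: a_k = -3, -6, -6, -4, -2, -4/5, -4/15, -8/105, …
Weyl lclm of L_f,L_g ⇒ L₀ (ord ≤ 3).
L = -18 + 9·Dx - 2·Dx^2 + Dx^3  (order 3).
h: a_k = -1, -6, -15, -4, 19/4, -4/5, -55/24, -8/105, …
ICs: h(0) = -1, h′(0) = -6, h′′(0) = -30.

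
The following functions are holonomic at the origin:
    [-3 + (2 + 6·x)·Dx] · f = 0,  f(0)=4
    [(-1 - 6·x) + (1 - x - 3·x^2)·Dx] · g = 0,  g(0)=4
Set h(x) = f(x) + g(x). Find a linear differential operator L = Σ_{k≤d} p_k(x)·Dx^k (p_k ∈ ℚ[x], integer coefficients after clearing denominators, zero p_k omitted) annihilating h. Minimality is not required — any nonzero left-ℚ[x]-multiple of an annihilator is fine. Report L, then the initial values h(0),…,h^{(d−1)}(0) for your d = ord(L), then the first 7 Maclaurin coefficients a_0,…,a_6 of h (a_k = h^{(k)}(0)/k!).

f: a_k = 4, 6, -9/2, 27/4, -405/32, 1701/64, -15309/256, …
g: a_k = 4, 4, 16, 28, 76, 160, 388, …
f+g: L₀ = lclm(L_f,L_g), ord ≤ 1+1.
L = (57 + 297·x + 567·x^2 + 810·x^3) + (-41 - 246·x - 891·x^2 - 1998·x^3 - 2025·x^4)·Dx + (-2 + 38·x + 186·x^2 - 54·x^3 - 918·x^4 - 810·x^5)·Dx^2  (order 2).
h: a_k = 8, 10, 23/2, 139/4, 2027/32, 11941/64, 84019/256, …
ICs: h(0) = 8, h′(0) = 10.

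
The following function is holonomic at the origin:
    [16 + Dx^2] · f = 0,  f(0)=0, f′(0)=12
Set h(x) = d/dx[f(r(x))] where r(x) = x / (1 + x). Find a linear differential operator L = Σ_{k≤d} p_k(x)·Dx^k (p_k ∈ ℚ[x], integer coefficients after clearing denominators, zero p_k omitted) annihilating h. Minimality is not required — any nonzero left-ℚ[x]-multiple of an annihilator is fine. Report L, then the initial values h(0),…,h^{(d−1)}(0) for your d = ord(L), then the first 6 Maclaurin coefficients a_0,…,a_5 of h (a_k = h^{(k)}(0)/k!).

f: a_k = 0, 12, 0, -32, 0, 128/5, …
L₀ from L_f via x↦r, Dx↦r'^{-1}Dx.
h₀' ⇒ L via d/dx closure of L₀.
L = (22 + 12·x + 6·x^2) + (6 + 18·x + 18·x^2 + 6·x^3)·Dx + (1 + 4·x + 6·x^2 + 4·x^3 + x^4)·Dx^2  (order 2).
h: a_k = 12, -24, -60, 336, -772, 1080, …
ICs: h(0) = 12, h′(0) = -24.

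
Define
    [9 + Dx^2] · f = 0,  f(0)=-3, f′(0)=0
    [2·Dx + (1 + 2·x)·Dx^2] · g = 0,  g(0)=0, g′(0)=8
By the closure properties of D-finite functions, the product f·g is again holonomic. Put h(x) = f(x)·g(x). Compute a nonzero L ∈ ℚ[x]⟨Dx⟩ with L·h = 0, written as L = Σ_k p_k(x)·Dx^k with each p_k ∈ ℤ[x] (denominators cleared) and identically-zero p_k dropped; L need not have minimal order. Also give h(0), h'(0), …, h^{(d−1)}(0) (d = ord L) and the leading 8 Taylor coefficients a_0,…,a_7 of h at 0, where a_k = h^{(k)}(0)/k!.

f: a_k = -3, 0, 27/2, 0, -81/8, 0, 243/80, 0, …
g: a_k = 0, 8, -8, 32/3, -16, 128/5, -128/3, 512/7, …
h₀=f·g: eliminate ⇒ L₀, order ≤ 2·2.
L = (63 + 1053·x + 3969·x^2 + 5832·x^3 + 2916·x^4) + (63 + 450·x + 972·x^2 + 648·x^3)·Dx + (25 + 270·x + 918·x^2 + 1296·x^3 + 648·x^4)·Dx^2 + (7 + 50·x + 108·x^2 + 72·x^3)·Dx^3 + (2 + 17·x + 53·x^2 + 72·x^3 + 36·x^4)·Dx^4  (order 4).
h: a_k = 0, -24, 24, 76, -60, -69/5, -7, 2973/70, …
ICs: h(0) = 0, h′(0) = -24, h′′(0) = 48, h′′′(0) = 456.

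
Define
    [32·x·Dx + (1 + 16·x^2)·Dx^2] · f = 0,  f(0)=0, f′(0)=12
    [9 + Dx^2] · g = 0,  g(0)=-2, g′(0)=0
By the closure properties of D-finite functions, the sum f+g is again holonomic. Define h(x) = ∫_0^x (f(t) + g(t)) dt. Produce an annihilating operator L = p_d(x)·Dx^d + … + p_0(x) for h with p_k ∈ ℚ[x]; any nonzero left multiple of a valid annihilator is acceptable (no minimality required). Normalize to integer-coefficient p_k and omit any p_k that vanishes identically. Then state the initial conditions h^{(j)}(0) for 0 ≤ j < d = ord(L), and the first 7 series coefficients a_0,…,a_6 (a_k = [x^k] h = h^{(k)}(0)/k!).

L = (-52704·x + 967680·x^3 + 663552·x^5)·Dx^2 + (-207 + 13104·x^2 + 283392·x^4 + 331776·x^6)·Dx^3 + (-5856·x + 107520·x^3 + 73728·x^5)·Dx^4 + (-23 + 1456·x^2 + 31488·x^4 + 36864·x^6)·Dx^5  (order 5).
h: a_k = 0, -2, 6, 3, -16, -27/20, 512/5, …
ICs: h(0) = 0, h′(0) = -2, h′′(0) = 12, h′′′(0) = 18, h′′′′(0) = -384.

f: a_k = 0, 12, 0, -64, 0, 3072/5, 0, …
g: a_k = -2, 0, 9, 0, -27/4, 0, 81/40, …
h₀=f+g: left-lcm gives L₀, ord ≤ 4.
h=∫₀ˣh₀: take L = L₀·Dx.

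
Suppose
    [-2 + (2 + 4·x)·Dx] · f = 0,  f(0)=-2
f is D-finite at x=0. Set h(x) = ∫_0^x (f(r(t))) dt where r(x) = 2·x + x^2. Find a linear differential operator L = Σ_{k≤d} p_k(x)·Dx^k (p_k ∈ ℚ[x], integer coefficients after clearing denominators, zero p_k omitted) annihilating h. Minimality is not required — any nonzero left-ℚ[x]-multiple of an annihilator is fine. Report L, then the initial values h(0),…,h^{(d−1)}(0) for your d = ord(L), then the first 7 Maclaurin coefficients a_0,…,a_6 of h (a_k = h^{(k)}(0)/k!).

f: a_k = -2, -2, 1, -1, 5/4, -7/4, 21/8, …
f∘r: x↦r, Dx↦Dx/r' in L_f ⇒ L₀.
∫: right-multiply L₀ by Dx.
L = (-2 - 2·x)·Dx + (1 + 4·x + 2·x^2)·Dx^2  (order 2).
h: a_k = 0, -2, -2, 2/3, -1, 9/5, -11/3, …
ICs: h(0) = 0, h′(0) = -2.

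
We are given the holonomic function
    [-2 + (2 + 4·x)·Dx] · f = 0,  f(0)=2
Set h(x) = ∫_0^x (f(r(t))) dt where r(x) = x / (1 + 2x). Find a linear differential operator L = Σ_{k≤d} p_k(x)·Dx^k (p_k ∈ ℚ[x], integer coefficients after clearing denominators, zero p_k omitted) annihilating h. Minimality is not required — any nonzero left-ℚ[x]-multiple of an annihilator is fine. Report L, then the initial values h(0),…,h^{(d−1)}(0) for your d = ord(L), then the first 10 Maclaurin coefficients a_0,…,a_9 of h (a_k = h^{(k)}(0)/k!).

L = -Dx + (1 + 6·x + 8·x^2)·Dx^2  (order 2).
h: a_k = 0, 2, 1, -5/3, 13/4, -141/20, 133/8, -2353/56, 7205/64, -182461/576, …
ICs: h(0) = 0, h′(0) = 2.

f: a_k = 2, 2, -1, 1, -5/4, 7/4, -21/8, 33/8, -429/64, 715/64, …
h₀=f(r): pull back L_f along r ⇒ L₀.
∫: right-multiply L₀ by Dx.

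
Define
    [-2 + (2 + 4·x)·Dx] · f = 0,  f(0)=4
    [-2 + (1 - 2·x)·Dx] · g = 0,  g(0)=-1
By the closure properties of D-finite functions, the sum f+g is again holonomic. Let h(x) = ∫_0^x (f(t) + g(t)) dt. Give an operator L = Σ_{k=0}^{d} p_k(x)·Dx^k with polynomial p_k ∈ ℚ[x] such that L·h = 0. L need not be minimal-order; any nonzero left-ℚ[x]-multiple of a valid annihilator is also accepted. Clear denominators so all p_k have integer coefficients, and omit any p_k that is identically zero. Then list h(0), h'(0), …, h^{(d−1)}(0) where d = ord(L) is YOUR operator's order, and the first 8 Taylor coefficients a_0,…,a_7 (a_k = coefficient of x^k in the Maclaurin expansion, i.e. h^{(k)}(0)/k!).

L = (10 + 12·x)·Dx + (-9 - 28·x - 36·x^2)·Dx^2 + (1 + 6·x - 4·x^2 - 24·x^3)·Dx^3  (order 3).
h: a_k = 0, 3, 1, -2, -3/2, -37/10, -19/4, -277/28, …
ICs: h(0) = 0, h′(0) = 3, h′′(0) = 2.

f: a_k = 4, 4, -2, 2, -5/2, 7/2, -21/4, 33/4, …
g: a_k = -1, -2, -4, -8, -16, -32, -64, -128, …
Weyl lclm of L_f,L_g ⇒ L₀ (ord ≤ 2).
h=∫₀ˣh₀: take L = L₀·Dx.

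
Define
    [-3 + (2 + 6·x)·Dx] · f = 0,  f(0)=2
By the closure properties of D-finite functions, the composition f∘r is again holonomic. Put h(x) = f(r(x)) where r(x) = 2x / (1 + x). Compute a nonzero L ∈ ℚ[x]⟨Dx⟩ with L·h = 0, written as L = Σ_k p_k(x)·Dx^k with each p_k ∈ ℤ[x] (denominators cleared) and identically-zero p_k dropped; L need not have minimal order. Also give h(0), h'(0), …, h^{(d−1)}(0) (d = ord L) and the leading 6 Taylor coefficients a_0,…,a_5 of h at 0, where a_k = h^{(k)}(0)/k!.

L = -3 + (1 + 8·x + 7·x^2)·Dx  (order 1).
h: a_k = 2, 6, -15, 51, -861/4, 4137/4, …
ICs: h(0) = 2.

f: a_k = 2, 3, -9/4, 27/8, -405/64, 1701/128, …
L₀ from L_f via x↦r, Dx↦r'^{-1}Dx.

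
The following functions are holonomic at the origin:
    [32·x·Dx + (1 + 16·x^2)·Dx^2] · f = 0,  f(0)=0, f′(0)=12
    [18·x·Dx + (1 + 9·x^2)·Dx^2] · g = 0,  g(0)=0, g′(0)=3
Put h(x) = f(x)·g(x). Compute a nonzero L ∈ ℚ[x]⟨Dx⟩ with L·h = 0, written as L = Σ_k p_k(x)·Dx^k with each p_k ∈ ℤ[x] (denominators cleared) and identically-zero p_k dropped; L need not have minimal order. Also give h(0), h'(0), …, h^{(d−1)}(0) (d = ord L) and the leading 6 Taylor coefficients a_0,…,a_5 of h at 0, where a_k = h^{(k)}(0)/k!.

f: a_k = 0, 12, 0, -64, 0, 3072/5, …
g: a_k = 0, 3, 0, -9, 0, 243/5, …
Product ⇒ symmetric product L₀, ord ≤ 4.
L = (-3456·x - 144000·x^3 - 1327104·x^5 + 4147200·x^7 + 71663616·x^9)·Dx + (-100 - 11532·x^2 - 259200·x^4 - 1161216·x^6 + 14515200·x^8 + 107495424·x^10)·Dx^2 + (-200·x - 7880·x^3 - 86400·x^5 + 194112·x^7 + 8294400·x^9 + 35831808·x^11)·Dx^3 + (-1 - 50·x^2 - 769·x^4 + 110736·x^8 + 1036800·x^10 + 2985984·x^12)·Dx^4  (order 4).
h: a_k = 0, 0, 36, 0, -300, 0, …
ICs: h(0) = 0, h′(0) = 0, h′′(0) = 72, h′′′(0) = 0.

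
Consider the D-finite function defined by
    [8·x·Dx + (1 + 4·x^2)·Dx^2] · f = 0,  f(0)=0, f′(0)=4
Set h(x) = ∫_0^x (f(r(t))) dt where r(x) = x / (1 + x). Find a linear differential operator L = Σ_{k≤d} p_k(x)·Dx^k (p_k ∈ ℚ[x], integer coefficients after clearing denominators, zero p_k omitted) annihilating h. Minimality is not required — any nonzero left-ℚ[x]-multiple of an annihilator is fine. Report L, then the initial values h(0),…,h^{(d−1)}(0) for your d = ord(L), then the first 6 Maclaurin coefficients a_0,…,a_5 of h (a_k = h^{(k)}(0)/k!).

f: a_k = 0, 4, 0, -16/3, 0, 64/5, …
Change of var in L_f (x↦r) gives L₀.
h=∫₀ˣh₀: take L = L₀·Dx.
L = (2 + 10·x)·Dx^2 + (1 + 2·x + 5·x^2)·Dx^3  (order 3).
h: a_k = 0, 0, 2, -4/3, -1/3, 12/5, …
ICs: h(0) = 0, h′(0) = 0, h′′(0) = 4.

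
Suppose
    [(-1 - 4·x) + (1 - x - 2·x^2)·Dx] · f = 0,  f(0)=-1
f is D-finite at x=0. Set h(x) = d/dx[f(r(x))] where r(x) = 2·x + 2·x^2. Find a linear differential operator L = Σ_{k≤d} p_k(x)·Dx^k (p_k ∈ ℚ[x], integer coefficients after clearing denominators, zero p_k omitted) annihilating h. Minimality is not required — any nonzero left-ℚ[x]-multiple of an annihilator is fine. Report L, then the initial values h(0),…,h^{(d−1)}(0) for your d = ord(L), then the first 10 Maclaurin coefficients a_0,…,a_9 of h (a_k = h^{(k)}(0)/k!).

f: a_k = -1, -1, -3, -5, -11, -21, -43, -85, -171, -341, …
h₀=f(r): pull back L_f along r ⇒ L₀.
Differentiate: ansatz ord ≤ ord L₀ ⇒ L.
L = (14 + 108·x + 444·x^2 + 1312·x^3 + 2256·x^4 + 1920·x^5 + 640·x^6) + (-1 - 8·x + 6·x^2 + 148·x^3 + 440·x^4 + 624·x^5 + 448·x^6 + 128·x^7)·Dx  (order 1).
h: a_k = -2, -28, -192, -1232, -7480, -43248, -243712, -1344896, -7305120, -39192000, …
ICs: h(0) = -2.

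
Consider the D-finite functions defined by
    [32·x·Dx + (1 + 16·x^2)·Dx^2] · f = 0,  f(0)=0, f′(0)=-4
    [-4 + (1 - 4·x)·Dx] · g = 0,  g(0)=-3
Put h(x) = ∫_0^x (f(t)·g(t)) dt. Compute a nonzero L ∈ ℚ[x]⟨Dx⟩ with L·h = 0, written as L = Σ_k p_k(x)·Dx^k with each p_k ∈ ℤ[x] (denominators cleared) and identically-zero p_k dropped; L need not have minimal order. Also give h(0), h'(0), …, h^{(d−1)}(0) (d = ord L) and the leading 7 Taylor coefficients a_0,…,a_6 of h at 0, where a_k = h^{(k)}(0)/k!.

L = 128·x·Dx + (8 - 32·x + 256·x^2)·Dx^2 + (-1 + 4·x - 16·x^2 + 64·x^3)·Dx^3  (order 3).
h: a_k = 0, 0, 6, 16, 32, 512/5, 6656/15, …
ICs: h(0) = 0, h′(0) = 0, h′′(0) = 12.

f: a_k = 0, -4, 0, 64/3, 0, -1024/5, 0, …
g: a_k = -3, -12, -48, -192, -768, -3072, -12288, …
L₀ := L_f ⊗_s L_g (sym. prod.), ord ≤ 2.
Integrate: L := L₀·Dx.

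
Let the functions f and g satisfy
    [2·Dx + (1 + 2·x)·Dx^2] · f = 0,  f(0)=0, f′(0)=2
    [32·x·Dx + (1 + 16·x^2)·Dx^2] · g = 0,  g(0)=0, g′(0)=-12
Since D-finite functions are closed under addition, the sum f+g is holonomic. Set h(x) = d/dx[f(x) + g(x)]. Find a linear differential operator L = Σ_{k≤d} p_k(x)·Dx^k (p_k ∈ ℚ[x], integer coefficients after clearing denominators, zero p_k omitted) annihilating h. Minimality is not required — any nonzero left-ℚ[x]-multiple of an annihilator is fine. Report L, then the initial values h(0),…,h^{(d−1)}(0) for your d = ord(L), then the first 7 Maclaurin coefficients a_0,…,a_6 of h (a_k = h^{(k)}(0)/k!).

L = (-32 - 192·x + 1536·x^2 + 1024·x^3) + (-20 - 64·x + 576·x^2 + 3072·x^3 + 2048·x^4)·Dx + (-1 + 14·x + 32·x^2 + 256·x^3 + 768·x^4 + 512·x^5)·Dx^2  (order 2).
h: a_k = -10, -4, 200, -16, -3040, -64, 49280, …
ICs: h(0) = -10, h′(0) = -4.

f: a_k = 0, 2, -2, 8/3, -4, 32/5, -32/3, …
g: a_k = 0, -12, 0, 64, 0, -3072/5, 0, …
Weyl lclm of L_f,L_g ⇒ L₀ (ord ≤ 4).
Derive L from L₀ (diff closure).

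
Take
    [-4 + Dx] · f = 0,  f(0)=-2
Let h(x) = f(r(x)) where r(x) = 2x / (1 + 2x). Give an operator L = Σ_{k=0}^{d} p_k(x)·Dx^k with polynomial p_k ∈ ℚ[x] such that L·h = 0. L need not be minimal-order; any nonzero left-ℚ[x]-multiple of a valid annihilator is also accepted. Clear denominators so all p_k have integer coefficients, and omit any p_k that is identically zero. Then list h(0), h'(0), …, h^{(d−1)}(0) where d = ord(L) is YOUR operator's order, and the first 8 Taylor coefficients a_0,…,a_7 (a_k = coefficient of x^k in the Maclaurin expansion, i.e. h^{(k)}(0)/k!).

L = -8 + (1 + 4·x + 4·x^2)·Dx  (order 1).
h: a_k = -2, -16, -32, 64/3, 128/3, -1792/15, 5632/45, 17408/315, …
ICs: h(0) = -2.

f: a_k = -2, -8, -16, -64/3, -64/3, -256/15, -512/45, -2048/315, …
Change of var in L_f (x↦r) gives L₀.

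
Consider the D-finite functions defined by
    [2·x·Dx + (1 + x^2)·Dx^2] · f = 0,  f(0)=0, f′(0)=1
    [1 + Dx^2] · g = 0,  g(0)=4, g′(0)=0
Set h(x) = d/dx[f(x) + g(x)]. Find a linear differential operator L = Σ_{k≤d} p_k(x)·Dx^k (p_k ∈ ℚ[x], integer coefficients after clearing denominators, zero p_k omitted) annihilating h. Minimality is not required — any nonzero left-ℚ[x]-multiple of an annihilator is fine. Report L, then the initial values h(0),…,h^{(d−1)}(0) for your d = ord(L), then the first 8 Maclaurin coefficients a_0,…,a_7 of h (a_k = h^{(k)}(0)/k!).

f: a_k = 0, 1, 0, -1/3, 0, 1/5, 0, -1/7, …
g: a_k = 4, 0, -2, 0, 1/6, 0, -1/180, 0, …
L₀ := lclm(L_f,L_g); ord L₀ ≤ 2+2.
Differentiate: ansatz ord ≤ ord L₀ ⇒ L.
L = (-22·x + 28·x^3 + 2·x^5) + (-1 + 7·x^2 + 9·x^4 + x^6)·Dx + (-22·x + 28·x^3 + 2·x^5)·Dx^2 + (-1 + 7·x^2 + 9·x^4 + x^6)·Dx^3  (order 3).
h: a_k = 1, -4, -1, 2/3, 1, -1/30, -1, 1/1260, …
ICs: h(0) = 1, h′(0) = -4, h′′(0) = -2.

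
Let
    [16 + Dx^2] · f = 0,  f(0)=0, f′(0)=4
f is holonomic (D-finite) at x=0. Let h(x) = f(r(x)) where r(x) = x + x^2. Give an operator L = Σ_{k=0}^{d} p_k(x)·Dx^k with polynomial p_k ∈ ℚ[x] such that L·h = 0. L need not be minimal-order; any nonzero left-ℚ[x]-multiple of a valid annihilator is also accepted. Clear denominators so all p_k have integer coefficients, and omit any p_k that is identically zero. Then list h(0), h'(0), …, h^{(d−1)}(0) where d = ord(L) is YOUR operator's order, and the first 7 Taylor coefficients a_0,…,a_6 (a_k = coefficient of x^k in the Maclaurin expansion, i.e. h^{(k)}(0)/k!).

f: a_k = 0, 4, 0, -32/3, 0, 128/15, 0, …
Change of var in L_f (x↦r) gives L₀.
L = (16 + 96·x + 192·x^2 + 128·x^3) - 2·Dx + (1 + 2·x)·Dx^2  (order 2).
h: a_k = 0, 4, 4, -32/3, -32, -352/15, 32, …
ICs: h(0) = 0, h′(0) = 4.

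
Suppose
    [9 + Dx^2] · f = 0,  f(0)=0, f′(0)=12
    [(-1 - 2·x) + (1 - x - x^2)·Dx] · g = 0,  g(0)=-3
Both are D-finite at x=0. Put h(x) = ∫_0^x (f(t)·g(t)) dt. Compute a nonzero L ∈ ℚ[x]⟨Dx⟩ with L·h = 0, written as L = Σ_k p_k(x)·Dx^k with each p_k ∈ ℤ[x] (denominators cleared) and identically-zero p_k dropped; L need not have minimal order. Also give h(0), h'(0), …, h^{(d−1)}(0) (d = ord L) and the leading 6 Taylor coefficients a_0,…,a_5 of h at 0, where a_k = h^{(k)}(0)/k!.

f: a_k = 0, 12, 0, -18, 0, 81/10, …
g: a_k = -3, -3, -6, -9, -15, -24, …
L₀ := L_f ⊗_s L_g (sym. prod.), ord ≤ 2.
h=∫₀ˣh₀: take L = L₀·Dx.
L = (-7 + 9·x + 9·x^2)·Dx + (2 + 4·x)·Dx^2 + (-1 + x + x^2)·Dx^3  (order 3).
h: a_k = 0, 0, -18, -12, -9/2, -54/5, …
ICs: h(0) = 0, h′(0) = 0, h′′(0) = -36.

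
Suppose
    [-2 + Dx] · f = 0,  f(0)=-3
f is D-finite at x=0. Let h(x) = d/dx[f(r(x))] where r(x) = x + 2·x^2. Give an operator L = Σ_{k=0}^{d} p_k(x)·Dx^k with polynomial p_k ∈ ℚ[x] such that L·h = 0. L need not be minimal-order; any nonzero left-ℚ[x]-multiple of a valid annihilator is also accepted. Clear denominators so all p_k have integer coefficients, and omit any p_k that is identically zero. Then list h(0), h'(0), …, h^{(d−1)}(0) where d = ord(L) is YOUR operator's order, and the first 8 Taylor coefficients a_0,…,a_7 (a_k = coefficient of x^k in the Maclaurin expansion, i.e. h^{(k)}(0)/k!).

f: a_k = -3, -6, -6, -4, -2, -4/5, -4/15, -8/105, …
L₀ from L_f via x↦r, Dx↦r'^{-1}Dx.
Differentiate: ansatz ord ≤ ord L₀ ⇒ L.
L = (6 + 16·x + 32·x^2) + (-1 - 4·x)·Dx  (order 1).
h: a_k = -6, -36, -84, -200, -324, -2648/5, -10424/15, -31664/35, …
ICs: h(0) = -6.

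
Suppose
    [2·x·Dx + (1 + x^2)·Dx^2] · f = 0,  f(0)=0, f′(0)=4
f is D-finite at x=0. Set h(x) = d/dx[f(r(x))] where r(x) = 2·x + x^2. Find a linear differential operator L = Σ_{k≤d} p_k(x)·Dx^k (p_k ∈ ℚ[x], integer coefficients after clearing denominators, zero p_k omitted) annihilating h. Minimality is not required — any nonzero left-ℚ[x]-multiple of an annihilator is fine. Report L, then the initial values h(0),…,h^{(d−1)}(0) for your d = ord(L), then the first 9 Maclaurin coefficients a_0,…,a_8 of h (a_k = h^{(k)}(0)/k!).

L = (-1 + 8·x + 16·x^2 + 12·x^3 + 3·x^4) + (1 + x + 4·x^2 + 8·x^3 + 5·x^4 + x^5)·Dx  (order 1).
h: a_k = 8, 8, -32, -64, 88, 376, -64, -1792, -1336, …
ICs: h(0) = 8.

f: a_k = 0, 4, 0, -4/3, 0, 4/5, 0, -4/7, 0, …
L₀ from L_f via x↦r, Dx↦r'^{-1}Dx.
h₀' ⇒ L via d/dx closure of L₀.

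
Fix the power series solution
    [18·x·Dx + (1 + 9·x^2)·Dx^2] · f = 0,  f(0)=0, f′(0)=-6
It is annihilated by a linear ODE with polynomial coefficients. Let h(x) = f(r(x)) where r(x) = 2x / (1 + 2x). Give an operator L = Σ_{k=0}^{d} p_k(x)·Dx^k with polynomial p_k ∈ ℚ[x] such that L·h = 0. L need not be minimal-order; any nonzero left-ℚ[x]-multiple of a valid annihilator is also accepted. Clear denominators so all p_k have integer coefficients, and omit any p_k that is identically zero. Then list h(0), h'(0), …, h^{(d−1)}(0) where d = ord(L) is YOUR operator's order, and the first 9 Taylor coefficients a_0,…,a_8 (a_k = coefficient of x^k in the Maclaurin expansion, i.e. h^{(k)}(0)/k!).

f: a_k = 0, -6, 0, 18, 0, -486/5, 0, 4374/7, 0, …
f∘r: x↦r, Dx↦Dx/r' in L_f ⇒ L₀.
L = (4 + 80·x)·Dx + (1 + 4·x + 40·x^2)·Dx^2  (order 2).
h: a_k = 0, -12, 24, 96, -768, 768/5, 19968, -509952/7, -344064, …
ICs: h(0) = 0, h′(0) = -12.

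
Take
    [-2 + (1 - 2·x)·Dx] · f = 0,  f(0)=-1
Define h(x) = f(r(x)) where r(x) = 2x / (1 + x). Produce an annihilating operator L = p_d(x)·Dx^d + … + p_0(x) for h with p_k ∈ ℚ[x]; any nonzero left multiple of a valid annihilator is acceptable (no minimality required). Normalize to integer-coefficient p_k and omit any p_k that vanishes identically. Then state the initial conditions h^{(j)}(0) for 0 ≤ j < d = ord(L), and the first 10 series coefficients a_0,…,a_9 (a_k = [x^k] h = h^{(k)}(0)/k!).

L = 4 + (-1 + 2·x + 3·x^2)·Dx  (order 1).
h: a_k = -1, -4, -12, -36, -108, -324, -972, -2916, -8748, -26244, …
ICs: h(0) = -1.

f: a_k = -1, -2, -4, -8, -16, -32, -64, -128, -256, -512, …
Substitute x→r, Dx→(1/r')Dx; clear ⇒ L₀.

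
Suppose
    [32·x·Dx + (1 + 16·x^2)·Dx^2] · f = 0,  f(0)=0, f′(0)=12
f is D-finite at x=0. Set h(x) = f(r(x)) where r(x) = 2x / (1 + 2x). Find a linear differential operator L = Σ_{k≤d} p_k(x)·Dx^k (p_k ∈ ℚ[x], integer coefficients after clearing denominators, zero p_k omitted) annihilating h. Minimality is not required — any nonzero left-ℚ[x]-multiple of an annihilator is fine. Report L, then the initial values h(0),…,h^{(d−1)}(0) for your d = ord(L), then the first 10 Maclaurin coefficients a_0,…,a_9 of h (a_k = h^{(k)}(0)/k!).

f: a_k = 0, 12, 0, -64, 0, 3072/5, 0, -49152/7, 0, 262144/3, …
Change of var in L_f (x↦r) gives L₀.
L = (4 + 136·x)·Dx + (1 + 4·x + 68·x^2)·Dx^2  (order 2).
h: a_k = 0, 24, -48, -416, 2880, 38784/5, -156416, 1116672/7, 7418880, -104445952/3, …
ICs: h(0) = 0, h′(0) = 24.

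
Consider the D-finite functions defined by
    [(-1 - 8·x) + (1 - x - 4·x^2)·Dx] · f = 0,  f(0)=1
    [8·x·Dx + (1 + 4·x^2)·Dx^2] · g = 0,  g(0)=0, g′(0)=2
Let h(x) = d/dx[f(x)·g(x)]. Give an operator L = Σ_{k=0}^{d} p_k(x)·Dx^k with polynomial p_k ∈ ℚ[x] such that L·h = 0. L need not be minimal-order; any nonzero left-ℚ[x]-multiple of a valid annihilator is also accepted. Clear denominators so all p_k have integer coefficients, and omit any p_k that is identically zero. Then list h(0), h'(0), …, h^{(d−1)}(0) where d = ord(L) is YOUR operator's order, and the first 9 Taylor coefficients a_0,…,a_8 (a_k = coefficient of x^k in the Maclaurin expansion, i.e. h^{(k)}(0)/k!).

f: a_k = 1, 1, 5, 9, 29, 65, 181, 441, 1165, …
g: a_k = 0, 2, 0, -8/3, 0, 32/5, 0, -128/7, 0, …
h₀=f·g: eliminate ⇒ L₀, order ≤ 1·2.
Differentiate: ansatz ord ≤ ord L₀ ⇒ L.
L = (14 + 408·x^2 + 384·x^3 + 2304·x^4) + (4 + 34·x + 48·x^2 + 280·x^3 + 384·x^4 + 1536·x^5)·Dx + (-1 - 11·x^2 + 16·x^3 + 20·x^4 + 64·x^5 + 192·x^6)·Dx^2  (order 2).
h: a_k = 2, 4, 22, 184/3, 766/3, 3372/5, 6266/3, 628304/105, 629494/35, …
ICs: h(0) = 2, h′(0) = 4.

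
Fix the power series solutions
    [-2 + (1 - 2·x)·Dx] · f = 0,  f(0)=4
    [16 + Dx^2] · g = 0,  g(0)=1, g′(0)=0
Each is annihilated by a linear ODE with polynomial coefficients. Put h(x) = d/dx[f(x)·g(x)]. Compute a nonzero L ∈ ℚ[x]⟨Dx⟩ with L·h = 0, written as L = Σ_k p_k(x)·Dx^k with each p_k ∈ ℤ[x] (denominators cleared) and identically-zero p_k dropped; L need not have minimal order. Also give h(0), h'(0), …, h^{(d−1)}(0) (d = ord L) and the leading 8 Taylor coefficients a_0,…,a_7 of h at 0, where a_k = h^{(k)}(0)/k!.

L = (8 - 64·x + 64·x^2) + (-4 + 8·x)·Dx + (1 - 4·x + 4·x^2)·Dx^2  (order 2).
h: a_k = 8, -32, -96, -256/3, -640/3, -9728/15, -68096/45, -1073152/315, …
ICs: h(0) = 8, h′(0) = -32.

f: a_k = 4, 8, 16, 32, 64, 128, 256, 512, …
g: a_k = 1, 0, -8, 0, 32/3, 0, -256/45, 0, …
Product ⇒ symmetric product L₀, ord ≤ 2.
Differentiate: ansatz ord ≤ ord L₀ ⇒ L.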